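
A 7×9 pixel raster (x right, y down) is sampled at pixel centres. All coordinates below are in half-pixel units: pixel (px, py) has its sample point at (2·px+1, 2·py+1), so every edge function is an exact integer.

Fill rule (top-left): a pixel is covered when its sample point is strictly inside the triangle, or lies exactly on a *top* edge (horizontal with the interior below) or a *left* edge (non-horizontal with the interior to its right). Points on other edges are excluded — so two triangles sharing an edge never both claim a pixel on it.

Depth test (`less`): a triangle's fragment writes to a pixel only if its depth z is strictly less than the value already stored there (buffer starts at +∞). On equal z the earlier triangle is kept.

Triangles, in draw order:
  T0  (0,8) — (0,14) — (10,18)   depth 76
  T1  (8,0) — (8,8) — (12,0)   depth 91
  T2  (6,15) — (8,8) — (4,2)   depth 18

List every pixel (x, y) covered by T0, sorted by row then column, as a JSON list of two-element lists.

T0:
  2·area = 60  (B↔C swapped to make it positive)
  edge (0, 8)→(10, 18): d=(10,10) right/bottom  bias=-1
  edge (10, 18)→(0, 14): d=(-10,-4) top-left  bias=+0
  edge (0, 14)→(0, 8): d=(0,-6) top-left  bias=+0
    (0,4)@(1, 9): e=[0,54,6] → .  [on edge]
    (0,5)@(1, 11): e=[20,34,6] → X
    (1,5)@(3, 11): e=[0,42,18] → .  [on edge]
    (0,6)@(1, 13): e=[40,14,6] → X
    (1,6)@(3, 13): e=[20,22,18] → X
    (2,6)@(5, 13): e=[0,30,30] → .  [on edge]
    (0,7)@(1, 15): e=[60,-6,6] → .
    (1,7)@(3, 15): e=[40,2,18] → X
    (2,7)@(5, 15): e=[20,10,30] → X
    (3,7)@(7, 15): e=[0,18,42] → .  [on edge]
    (1,8)@(3, 17): e=[60,-18,18] → .
    (2,8)@(5, 17): e=[40,-10,30] → .
    (4,8)@(9, 17): e=[0,6,54] → .  [on edge]
  covered (5 px):
    . . . . . . .
    . . . . . . .
    . . . . . . .
    . . . . . . .
    . . . . . . .
    X . . . . . .
    X X . . . . .
    . X X . . . .
    . . . . . . .
T1:
  2·area = 32  (B↔C swapped to make it positive)
  edge (8, 0)→(12, 0): d=(4,0) top-left  bias=+0
  edge (12, 0)→(8, 8): d=(-4,8) right/bottom  bias=-1
  edge (8, 8)→(8, 0): d=(0,-8) top-left  bias=+0
    (4,0)@(9, 1): e=[4,20,8] → X
    (5,0)@(11, 1): e=[4,4,24] → X
    (6,0)@(13, 1): e=[4,-12,40] → .
    (4,1)@(9, 3): e=[12,12,8] → X
    (5,1)@(11, 3): e=[12,-4,24] → .
    (4,2)@(9, 5): e=[20,4,8] → X
    (5,2)@(11, 5): e=[20,-12,24] → .
    (4,3)@(9, 7): e=[28,-4,8] → .
  covered (4 px):
    . . . . X X .
    . . . . X . .
    . . . . X . .
    . . . . . . .
    . . . . . . .
    . . . . . . .
    . . . . . . .
    . . . . . . .
    . . . . . . .
T2:
  2·area = 40  (B↔C swapped to make it positive)
  edge (6, 15)→(4, 2): d=(-2,-13) top-left  bias=+0
  edge (4, 2)→(8, 8): d=(4,6) right/bottom  bias=-1
  edge (8, 8)→(6, 15): d=(-2,7) right/bottom  bias=-1
    (2,2)@(5, 5): e=[7,6,27] → X
    (3,2)@(7, 5): e=[33,-6,13] → .
    (2,3)@(5, 7): e=[3,14,23] → X
    (3,3)@(7, 7): e=[29,2,9] → X
    (4,3)@(9, 7): e=[55,-10,-5] → .
    (2,4)@(5, 9): e=[-1,22,19] → .
    (3,4)@(7, 9): e=[25,10,5] → X
    (4,4)@(9, 9): e=[51,-2,-9] → .
    (3,5)@(7, 11): e=[21,18,1] → X
    (4,5)@(9, 11): e=[47,6,-13] → .
    (3,6)@(7, 13): e=[17,26,-3] → .
  covered (5 px):
    . . . . . . .
    . . . . . . .
    . . X . . . .
    . . X X . . .
    . . . X . . .
    . . . X . . .
    . . . . . . .
    . . . . . . .
    . . . . . . .

Result: [[0,5],[0,6],[1,6],[1,7],[2,7]]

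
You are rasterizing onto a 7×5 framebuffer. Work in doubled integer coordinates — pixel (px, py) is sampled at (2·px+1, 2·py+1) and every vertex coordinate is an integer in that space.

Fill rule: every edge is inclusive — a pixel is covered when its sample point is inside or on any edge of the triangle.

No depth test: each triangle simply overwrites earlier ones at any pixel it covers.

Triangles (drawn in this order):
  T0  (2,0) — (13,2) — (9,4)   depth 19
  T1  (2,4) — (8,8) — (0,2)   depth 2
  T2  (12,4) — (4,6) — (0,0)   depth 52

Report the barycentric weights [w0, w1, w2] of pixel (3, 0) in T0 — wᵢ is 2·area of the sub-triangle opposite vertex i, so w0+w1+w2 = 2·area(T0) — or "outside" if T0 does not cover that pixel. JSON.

T0:
  2·area = 30
  edge (2, 0)→(13, 2): d=(11,2) inclusive
  edge (13, 2)→(9, 4): d=(-4,2) inclusive
  edge (9, 4)→(2, 0): d=(-7,-4) inclusive
    (2,0)@(5, 1): e=[5,20,5] → X
    (3,0)@(7, 1): e=[1,16,13] → X
    (4,0)@(9, 1): e=[-3,12,21] → .
    (2,1)@(5, 3): e=[27,12,-9] → .
    (3,1)@(7, 3): e=[23,8,-1] → .
    (4,1)@(9, 3): e=[19,4,7] → X
    (5,1)@(11, 3): e=[15,0,15] → X  [on edge]
    (6,1)@(13, 3): e=[11,-4,23] → .
    (3,2)@(7, 5): e=[45,0,-15] → .  [on edge]
    (4,2)@(9, 5): e=[41,-4,-7] → .
    (5,2)@(11, 5): e=[37,-8,1] → .
    (1,3)@(3, 7): e=[75,0,-45] → .  [on edge]
  covered (4 px):
    . . X X . . .
    . . . . X X .
    . . . . . . .
    . . . . . . .
    . . . . . . .
T1:
  2·area = 4  (B↔C swapped to make it positive)
  edge (2, 4)→(0, 2): d=(-2,-2) inclusive
  edge (0, 2)→(8, 8): d=(8,6) inclusive
  edge (8, 8)→(2, 4): d=(-6,-4) inclusive
    (0,1)@(1, 3): e=[0,2,2] → X  [on edge]
    (1,1)@(3, 3): e=[4,-10,10] → .
    (0,2)@(1, 5): e=[-4,18,-10] → .
    (1,2)@(3, 5): e=[0,6,-2] → .  [on edge]
    (2,3)@(5, 7): e=[0,10,-6] → .  [on edge]
    (3,4)@(7, 9): e=[0,14,-10] → .  [on edge]
  covered (1 px):
    . . . . . . .
    X . . . . . .
    . . . . . . .
    . . . . . . .
    . . . . . . .
T2:
  2·area = 56
  edge (12, 4)→(4, 6): d=(-8,2) inclusive
  edge (4, 6)→(0, 0): d=(-4,-6) inclusive
  edge (0, 0)→(12, 4): d=(12,4) inclusive
    (0,0)@(1, 1): e=[46,2,8] → X
    (1,0)@(3, 1): e=[42,14,0] → X  [on edge]
    (2,0)@(5, 1): e=[38,26,-8] → .
    (0,1)@(1, 3): e=[30,-6,32] → .
    (1,1)@(3, 3): e=[26,6,24] → X
    (2,1)@(5, 3): e=[22,18,16] → X
    (3,1)@(7, 3): e=[18,30,8] → X
    (4,1)@(9, 3): e=[14,42,0] → X  [on edge]
    (5,1)@(11, 3): e=[10,54,-8] → .
    (1,2)@(3, 5): e=[10,-2,48] → .
    (2,2)@(5, 5): e=[6,10,40] → X
    (4,2)@(9, 5): e=[-2,34,24] → .
  covered (8 px):
    X X . . . . .
    . X X X X . .
    . . X X . . .
    . . . . . . .
    . . . . . . .

Final: [16,13,1]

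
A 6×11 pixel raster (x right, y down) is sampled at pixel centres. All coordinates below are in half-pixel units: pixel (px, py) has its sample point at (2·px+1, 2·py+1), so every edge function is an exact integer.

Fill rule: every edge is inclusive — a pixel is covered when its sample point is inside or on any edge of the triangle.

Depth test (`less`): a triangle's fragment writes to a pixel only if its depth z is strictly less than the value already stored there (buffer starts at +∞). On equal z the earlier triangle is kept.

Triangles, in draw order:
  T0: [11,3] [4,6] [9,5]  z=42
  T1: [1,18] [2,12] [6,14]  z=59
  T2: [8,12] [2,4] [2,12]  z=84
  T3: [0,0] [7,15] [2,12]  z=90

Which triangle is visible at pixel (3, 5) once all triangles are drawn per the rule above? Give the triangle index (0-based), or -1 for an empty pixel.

T0:
  2·area = 8  (B↔C swapped to make it positive)
  edge (11, 3)→(9, 5): d=(-2,2) inclusive
  edge (9, 5)→(4, 6): d=(-5,1) inclusive
  edge (4, 6)→(11, 3): d=(7,-3) inclusive
    (5,1)@(11, 3): e=[0,8,0] → #  [on edge]
    (3,2)@(7, 5): e=[4,2,2] → #
    (4,2)@(9, 5): e=[0,0,8] → #  [on edge]
    (5,2)@(11, 5): e=[-4,-2,14] → ·
    (3,3)@(7, 7): e=[0,-8,16] → ·  [on edge]
    (4,3)@(9, 7): e=[-4,-10,22] → ·
    (2,4)@(5, 9): e=[0,-16,24] → ·  [on edge]
    (1,5)@(3, 11): e=[0,-24,32] → ·  [on edge]
    (0,6)@(1, 13): e=[0,-32,40] → ·  [on edge]
  covered (3 px):
    · · · · · ·
    · · · · · #
    · · · # # ·
    · · · · · ·
    · · · · · ·
    · · · · · ·
    · · · · · ·
    · · · · · ·
    · · · · · ·
    · · · · · ·
    · · · · · ·
T1:
  2·area = 26
  edge (1, 18)→(2, 12): d=(1,-6) inclusive
  edge (2, 12)→(6, 14): d=(4,2) inclusive
  edge (6, 14)→(1, 18): d=(-5,4) inclusive
    (1,6)@(3, 13): e=[7,2,17] → #
    (2,6)@(5, 13): e=[19,-2,9] → ·
    (1,7)@(3, 15): e=[9,10,7] → #
    (2,7)@(5, 15): e=[21,6,-1] → ·
    (1,8)@(3, 17): e=[11,18,-3] → ·
  covered (2 px):
    · · · · · ·
    · · · · · ·
    · · · · · ·
    · · · · · ·
    · · · · · ·
    · · · · · ·
    · # · · · ·
    · # · · · ·
    · · · · · ·
    · · · · · ·
    · · · · · ·
T2:
  2·area = 48  (B↔C swapped to make it positive)
  edge (8, 12)→(2, 12): d=(-6,0) inclusive
  edge (2, 12)→(2, 4): d=(0,-8) inclusive
  edge (2, 4)→(8, 12): d=(6,8) inclusive
    (1,3)@(3, 7): e=[30,8,10] → #
    (2,3)@(5, 7): e=[30,24,-6] → ·
    (1,4)@(3, 9): e=[18,8,22] → #
    (2,4)@(5, 9): e=[18,24,6] → #
    (3,4)@(7, 9): e=[18,40,-10] → ·
    (1,5)@(3, 11): e=[6,8,34] → #
    (3,5)@(7, 11): e=[6,40,2] → #
    (4,5)@(9, 11): e=[6,56,-14] → ·
    (1,6)@(3, 13): e=[-6,8,46] → ·
    (2,6)@(5, 13): e=[-6,24,30] → ·
    (3,6)@(7, 13): e=[-6,40,14] → ·
  covered (6 px):
    · · · · · ·
    · · · · · ·
    · · · · · ·
    · # · · · ·
    · # # · · ·
    · # # # · ·
    · · · · · ·
    · · · · · ·
    · · · · · ·
    · · · · · ·
    · · · · · ·
T3:
  2·area = 54
  edge (0, 0)→(7, 15): d=(7,15) inclusive
  edge (7, 15)→(2, 12): d=(-5,-3) inclusive
  edge (2, 12)→(0, 0): d=(-2,-12) inclusive
    (0,1)@(1, 3): e=[6,42,6] → #
    (1,1)@(3, 3): e=[-24,48,30] → ·
    (0,2)@(1, 5): e=[20,32,2] → #
    (1,2)@(3, 5): e=[-10,38,26] → ·
    (0,3)@(1, 7): e=[34,22,-2] → ·
    (1,3)@(3, 7): e=[4,28,22] → #
    (2,3)@(5, 7): e=[-26,34,46] → ·
    (1,4)@(3, 9): e=[18,18,18] → #
    (2,4)@(5, 9): e=[-12,24,42] → ·
    (1,5)@(3, 11): e=[32,8,14] → #
    (2,5)@(5, 11): e=[2,14,38] → #
    (3,5)@(7, 11): e=[-28,20,62] → ·
    (3,7)@(7, 15): e=[0,0,54] → #  [on edge]
  covered (8 px):
    · · · · · ·
    # · · · · ·
    # · · · · ·
    · # · · · ·
    · # · · · ·
    · # # · · ·
    · · # · · ·
    · · · # · ·
    · · · · · ·
    · · · · · ·
    · · · · · ·

Z-buffer (winner per pixel, '.' = empty):
  . . . . . .
  3 . . . . 0
  3 . . 0 0 .
  . 2 . . . .
  . 2 2 . . .
  . 2 2 2 . .
  . 1 3 . . .
  . 1 . 3 . .
  . . . . . .
  . . . . . .
  . . . . . .

Final: 2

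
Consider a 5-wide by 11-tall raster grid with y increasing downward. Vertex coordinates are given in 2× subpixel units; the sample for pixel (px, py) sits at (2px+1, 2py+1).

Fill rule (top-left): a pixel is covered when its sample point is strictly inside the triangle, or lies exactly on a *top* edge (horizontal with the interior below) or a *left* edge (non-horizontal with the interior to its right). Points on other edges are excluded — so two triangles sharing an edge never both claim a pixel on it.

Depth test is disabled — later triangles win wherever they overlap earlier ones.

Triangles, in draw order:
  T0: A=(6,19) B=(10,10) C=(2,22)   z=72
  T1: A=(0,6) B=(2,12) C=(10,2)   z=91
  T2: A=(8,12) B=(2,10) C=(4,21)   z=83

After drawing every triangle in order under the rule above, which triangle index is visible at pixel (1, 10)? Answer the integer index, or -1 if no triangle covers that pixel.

T0:
  2·area = 24  (B↔C swapped to make it positive)
  edge (6, 19)→(2, 22): d=(-4,3) right/bottom  bias=-1
  edge (2, 22)→(10, 10): d=(8,-12) top-left  bias=+0
  edge (10, 10)→(6, 19): d=(-4,9) right/bottom  bias=-1
    (3,7)@(7, 15): e=[13,4,7] → X
    (4,7)@(9, 15): e=[7,28,-11] → .
    (3,8)@(7, 17): e=[5,20,-1] → .
    (2,9)@(5, 19): e=[3,12,9] → X
    (3,9)@(7, 19): e=[-3,36,-9] → .
    (1,10)@(3, 21): e=[1,4,19] → X
    (2,10)@(5, 21): e=[-5,28,1] → .
  covered (3 px):
    . . . . .
    . . . . .
    . . . . .
    . . . . .
    . . . . .
    . . . . .
    . . . . .
    . . . X .
    . . . . .
    . . X . .
    . X . . .
T1:
  2·area = 68  (B↔C swapped to make it positive)
  edge (0, 6)→(10, 2): d=(10,-4) top-left  bias=+0
  edge (10, 2)→(2, 12): d=(-8,10) right/bottom  bias=-1
  edge (2, 12)→(0, 6): d=(-2,-6) top-left  bias=+0
    (4,1)@(9, 3): e=[6,2,60] → X
    (1,2)@(3, 5): e=[2,46,20] → X
    (2,2)@(5, 5): e=[10,26,32] → X
    (3,2)@(7, 5): e=[18,6,44] → X
    (4,2)@(9, 5): e=[26,-14,56] → .
    (0,3)@(1, 7): e=[14,50,4] → X
    (3,3)@(7, 7): e=[38,-10,40] → .
    (0,4)@(1, 9): e=[34,34,0] → X  [on edge]
    (2,4)@(5, 9): e=[50,-6,24] → .
    (0,5)@(1, 11): e=[54,18,-4] → .
    (1,5)@(3, 11): e=[62,-2,8] → .
    (1,7)@(3, 15): e=[102,-34,0] → .  [on edge]
    (2,10)@(5, 21): e=[170,-102,0] → .  [on edge]
  covered (9 px):
    . . . . .
    . . . . X
    . X X X .
    X X X . .
    X X . . .
    . . . . .
    . . . . .
    . . . . .
    . . . . .
    . . . . .
    . . . . .
T2:
  2·area = 62  (B↔C swapped to make it positive)
  edge (8, 12)→(4, 21): d=(-4,9) right/bottom  bias=-1
  edge (4, 21)→(2, 10): d=(-2,-11) top-left  bias=+0
  edge (2, 10)→(8, 12): d=(6,2) right/bottom  bias=-1
    (1,5)@(3, 11): e=[49,9,4] → X
    (2,5)@(5, 11): e=[31,31,0] → .  [on edge]
    (1,6)@(3, 13): e=[41,5,16] → X
    (2,6)@(5, 13): e=[23,27,12] → X
    (3,6)@(7, 13): e=[5,49,8] → X
    (4,6)@(9, 13): e=[-13,71,4] → .
    (1,7)@(3, 15): e=[33,1,28] → X
    (3,7)@(7, 15): e=[-3,45,20] → .
    (1,8)@(3, 17): e=[25,-3,40] → .
    (2,8)@(5, 17): e=[7,19,36] → X
    (3,8)@(7, 17): e=[-11,41,32] → .
    (2,9)@(5, 19): e=[-1,15,48] → .
  covered (7 px):
    . . . . .
    . . . . .
    . . . . .
    . . . . .
    . . . . .
    . X . . .
    . X X X .
    . X X . .
    . . X . .
    . . . . .
    . . . . .

Z-buffer (winner per pixel, '.' = empty):
  . . . . .
  . . . . 1
  . 1 1 1 .
  1 1 1 . .
  1 1 . . .
  . 2 . . .
  . 2 2 2 .
  . 2 2 0 .
  . . 2 . .
  . . 0 . .
  . 0 . . .

Result: 0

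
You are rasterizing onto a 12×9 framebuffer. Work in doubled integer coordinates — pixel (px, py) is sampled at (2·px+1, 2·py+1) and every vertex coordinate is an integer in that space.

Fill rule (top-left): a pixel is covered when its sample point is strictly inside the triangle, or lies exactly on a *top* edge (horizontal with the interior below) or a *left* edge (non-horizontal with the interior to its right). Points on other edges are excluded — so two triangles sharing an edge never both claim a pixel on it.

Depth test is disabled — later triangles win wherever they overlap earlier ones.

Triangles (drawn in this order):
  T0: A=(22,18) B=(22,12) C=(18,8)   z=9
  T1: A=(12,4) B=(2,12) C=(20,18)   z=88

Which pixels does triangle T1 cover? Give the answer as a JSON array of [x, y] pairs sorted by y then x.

T0:
  2·area = 24  (B↔C swapped to make it positive)
  edge (22, 18)→(18, 8): d=(-4,-10) top-left  bias=+0
  edge (18, 8)→(22, 12): d=(4,4) right/bottom  bias=-1
  edge (22, 12)→(22, 18): d=(0,6) right/bottom  bias=-1
    (5,0)@(11, 1): e=[-42,0,66] → ·  [on edge]
    (6,1)@(13, 3): e=[-30,0,54] → ·  [on edge]
    (7,2)@(15, 5): e=[-18,0,42] → ·  [on edge]
    (8,3)@(17, 7): e=[-6,0,30] → ·  [on edge]
    (9,4)@(19, 9): e=[6,0,18] → ·  [on edge]
    (10,5)@(21, 11): e=[18,0,6] → ·  [on edge]
    (10,6)@(21, 13): e=[10,8,6] → █
    (11,6)@(23, 13): e=[30,0,-6] → ·  [on edge]
    (10,7)@(21, 15): e=[2,16,6] → █
    (11,7)@(23, 15): e=[22,8,-6] → ·
    (10,8)@(21, 17): e=[-6,24,6] → ·
  covered (2 px):
    · · · · · · · · · · · ·
    · · · · · · · · · · · ·
    · · · · · · · · · · · ·
    · · · · · · · · · · · ·
    · · · · · · · · · · · ·
    · · · · · · · · · · · ·
    · · · · · · · · · · █ ·
    · · · · · · · · · · █ ·
    · · · · · · · · · · · ·
T1:
  2·area = 204  (B↔C swapped to make it positive)
  edge (12, 4)→(20, 18): d=(8,14) right/bottom  bias=-1
  edge (20, 18)→(2, 12): d=(-18,-6) top-left  bias=+0
  edge (2, 12)→(12, 4): d=(10,-8) top-left  bias=+0
    (5,2)@(11, 5): e=[22,180,2] → █
    (6,2)@(13, 5): e=[-6,192,18] → ·
    (4,3)@(9, 7): e=[66,132,6] → █
    (6,3)@(13, 7): e=[10,156,38] → █
    (7,3)@(15, 7): e=[-18,168,54] → ·
    (3,4)@(7, 9): e=[110,84,10] → █
    (7,4)@(15, 9): e=[-2,132,74] → ·
    (2,5)@(5, 11): e=[154,36,14] → █
    (7,5)@(15, 11): e=[14,96,94] → █
    (8,5)@(17, 11): e=[-14,108,110] → ·
    (2,6)@(5, 13): e=[170,0,34] → █  [on edge]
    (8,6)@(17, 13): e=[2,72,130] → █
    (5,7)@(11, 15): e=[102,0,102] → █  [on edge]
    (8,8)@(17, 17): e=[34,0,170] → █  [on edge]
  covered (27 px):
    · · · · · · · · · · · ·
    · · · · · · · · · · · ·
    · · · · · █ · · · · · ·
    · · · · █ █ █ · · · · ·
    · · · █ █ █ █ · · · · ·
    · · █ █ █ █ █ █ · · · ·
    · · █ █ █ █ █ █ █ · · ·
    · · · · · █ █ █ █ · · ·
    · · · · · · · · █ █ · ·

Final: [[5,2],[4,3],[5,3],[6,3],[3,4],[4,4],[5,4],[6,4],[2,5],[3,5],[4,5],[5,5],[6,5],[7,5],[2,6],[3,6],[4,6],[5,6],[6,6],[7,6],[8,6],[5,7],[6,7],[7,7],[8,7],[8,8],[9,8]]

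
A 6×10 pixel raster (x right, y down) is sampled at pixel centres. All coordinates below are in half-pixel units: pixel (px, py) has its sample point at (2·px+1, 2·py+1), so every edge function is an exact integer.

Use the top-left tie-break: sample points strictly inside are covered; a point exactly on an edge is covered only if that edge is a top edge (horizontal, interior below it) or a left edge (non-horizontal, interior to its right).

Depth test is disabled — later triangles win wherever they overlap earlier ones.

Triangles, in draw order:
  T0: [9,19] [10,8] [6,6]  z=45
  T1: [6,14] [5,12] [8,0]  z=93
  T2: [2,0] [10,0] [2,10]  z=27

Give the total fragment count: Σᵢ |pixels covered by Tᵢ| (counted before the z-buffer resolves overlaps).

T0:
  2·area = 46  (B↔C swapped to make it positive)
  edge (9, 19)→(6, 6): d=(-3,-13) top-left  bias=+0
  edge (6, 6)→(10, 8): d=(4,2) right/bottom  bias=-1
  edge (10, 8)→(9, 19): d=(-1,11) right/bottom  bias=-1
    (3,3)@(7, 7): e=[10,2,34] → #
    (4,3)@(9, 7): e=[36,-2,12] → ·
    (3,4)@(7, 9): e=[4,10,32] → #
    (4,4)@(9, 9): e=[30,6,10] → #
    (5,4)@(11, 9): e=[56,2,-12] → ·
    (3,5)@(7, 11): e=[-2,18,30] → ·
    (4,5)@(9, 11): e=[24,14,8] → #
    (5,5)@(11, 11): e=[50,10,-14] → ·
    (4,6)@(9, 13): e=[18,22,6] → #
    (5,6)@(11, 13): e=[44,18,-16] → ·
    (4,7)@(9, 15): e=[12,30,4] → #
    (5,7)@(11, 15): e=[38,26,-18] → ·
    (4,9)@(9, 19): e=[0,46,0] → ·  [on edge]
  covered (7 px):
    · · · · · ·
    · · · · · ·
    · · · · · ·
    · · · # · ·
    · · · # # ·
    · · · · # ·
    · · · · # ·
    · · · · # ·
    · · · · # ·
    · · · · · ·
T1:
  2·area = 18
  edge (6, 14)→(5, 12): d=(-1,-2) top-left  bias=+0
  edge (5, 12)→(8, 0): d=(3,-12) top-left  bias=+0
  edge (8, 0)→(6, 14): d=(-2,14) right/bottom  bias=-1
    (3,2)@(7, 5): e=[11,3,4] → #
    (4,2)@(9, 5): e=[15,27,-24] → ·
    (3,3)@(7, 7): e=[9,9,0] → ·  [on edge]
  covered (1 px):
    · · · · · ·
    · · · · · ·
    · · · # · ·
    · · · · · ·
    · · · · · ·
    · · · · · ·
    · · · · · ·
    · · · · · ·
    · · · · · ·
    · · · · · ·
T2:
  2·area = 80
  edge (2, 0)→(10, 0): d=(8,0) top-left  bias=+0
  edge (10, 0)→(2, 10): d=(-8,10) right/bottom  bias=-1
  edge (2, 10)→(2, 0): d=(0,-10) top-left  bias=+0
    (1,0)@(3, 1): e=[8,62,10] → #
    (2,0)@(5, 1): e=[8,42,30] → #
    (3,0)@(7, 1): e=[8,22,50] → #
    (4,0)@(9, 1): e=[8,2,70] → #
    (5,0)@(11, 1): e=[8,-18,90] → ·
    (1,1)@(3, 3): e=[24,46,10] → #
    (4,1)@(9, 3): e=[24,-14,70] → ·
    (1,2)@(3, 5): e=[40,30,10] → #
    (3,2)@(7, 5): e=[40,-10,50] → ·
    (1,3)@(3, 7): e=[56,14,10] → #
    (2,3)@(5, 7): e=[56,-6,30] → ·
    (1,4)@(3, 9): e=[72,-2,10] → ·
  covered (10 px):
    · # # # # ·
    · # # # · ·
    · # # · · ·
    · # · · · ·
    · · · · · ·
    · · · · · ·
    · · · · · ·
    · · · · · ·
    · · · · · ·
    · · · · · ·

Answer: 18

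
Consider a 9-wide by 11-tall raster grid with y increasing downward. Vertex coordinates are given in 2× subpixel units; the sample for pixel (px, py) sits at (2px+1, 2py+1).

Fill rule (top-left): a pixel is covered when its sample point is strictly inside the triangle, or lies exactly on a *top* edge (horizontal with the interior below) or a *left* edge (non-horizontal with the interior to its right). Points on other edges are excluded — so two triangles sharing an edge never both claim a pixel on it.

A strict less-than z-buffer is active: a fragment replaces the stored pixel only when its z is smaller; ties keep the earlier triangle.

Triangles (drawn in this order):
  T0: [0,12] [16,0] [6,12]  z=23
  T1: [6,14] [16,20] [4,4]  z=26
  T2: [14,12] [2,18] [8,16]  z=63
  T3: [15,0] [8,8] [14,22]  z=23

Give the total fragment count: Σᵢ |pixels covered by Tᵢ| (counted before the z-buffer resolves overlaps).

T0:
  2·area = 72
  edge (0, 12)→(16, 0): d=(16,-12) top-left  bias=+0
  edge (16, 0)→(6, 12): d=(-10,12) right/bottom  bias=-1
  edge (6, 12)→(0, 12): d=(-6,0) right/bottom  bias=-1
    (7,0)@(15, 1): e=[4,2,66] → X
    (8,0)@(17, 1): e=[28,-22,66] → .
    (6,1)@(13, 3): e=[12,6,54] → X
    (7,1)@(15, 3): e=[36,-18,54] → .
    (5,2)@(11, 5): e=[20,10,42] → X
    (6,2)@(13, 5): e=[44,-14,42] → .
    (3,3)@(7, 7): e=[4,38,30] → X
    (4,3)@(9, 7): e=[28,14,30] → X
    (5,3)@(11, 7): e=[52,-10,30] → .
    (2,4)@(5, 9): e=[12,42,18] → X
    (4,4)@(9, 9): e=[60,-6,18] → .
    (1,5)@(3, 11): e=[20,46,6] → X
  covered (9 px):
    . . . . . . . X .
    . . . . . . X . .
    . . . . . X . . .
    . . . X X . . . .
    . . X X . . . . .
    . X X . . . . . .
    . . . . . . . . .
    . . . . . . . . .
    . . . . . . . . .
    . . . . . . . . .
    . . . . . . . . .
T1:
  2·area = 88  (B↔C swapped to make it positive)
  edge (6, 14)→(4, 4): d=(-2,-10) top-left  bias=+0
  edge (4, 4)→(16, 20): d=(12,16) right/bottom  bias=-1
  edge (16, 20)→(6, 14): d=(-10,-6) top-left  bias=+0
    (2,3)@(5, 7): e=[4,20,64] → X
    (3,3)@(7, 7): e=[24,-12,76] → .
    (2,4)@(5, 9): e=[0,44,44] → X  [on edge]
    (3,4)@(7, 9): e=[20,12,56] → X
    (4,4)@(9, 9): e=[40,-20,68] → .
    (0,5)@(1, 11): e=[-44,132,0] → .  [on edge]
    (2,5)@(5, 11): e=[-4,68,24] → .
    (3,5)@(7, 11): e=[16,36,36] → X
    (4,5)@(9, 11): e=[36,4,48] → X
    (5,5)@(11, 11): e=[56,-28,60] → .
    (3,6)@(7, 13): e=[12,60,16] → X
    (5,6)@(11, 13): e=[52,-4,40] → .
    (5,8)@(11, 17): e=[44,44,0] → X  [on edge]
    (3,9)@(7, 19): e=[0,132,-44] → .  [on edge]
  covered (12 px):
    . . . . . . . . .
    . . . . . . . . .
    . . . . . . . . .
    . . X . . . . . .
    . . X X . . . . .
    . . . X X . . . .
    . . . X X . . . .
    . . . . X X . . .
    . . . . . X X . .
    . . . . . . . X .
    . . . . . . . . .
T2:
  2·area = 12  (B↔C swapped to make it positive)
  edge (14, 12)→(8, 16): d=(-6,4) right/bottom  bias=-1
  edge (8, 16)→(2, 18): d=(-6,2) right/bottom  bias=-1
  edge (2, 18)→(14, 12): d=(12,-6) top-left  bias=+0
    (8,6)@(17, 13): e=[-18,0,30] → .  [on edge]
    (4,7)@(9, 15): e=[2,4,6] → X
    (5,7)@(11, 15): e=[-6,0,18] → .  [on edge]
    (2,8)@(5, 17): e=[6,0,6] → .  [on edge]
    (4,8)@(9, 17): e=[-10,-8,30] → .
  covered (1 px):
    . . . . . . . . .
    . . . . . . . . .
    . . . . . . . . .
    . . . . . . . . .
    . . . . . . . . .
    . . . . . . . . .
    . . . . . . . . .
    . . . . X . . . .
    . . . . . . . . .
    . . . . . . . . .
    . . . . . . . . .
T3:
  2·area = 146  (B↔C swapped to make it positive)
  edge (15, 0)→(14, 22): d=(-1,22) right/bottom  bias=-1
  edge (14, 22)→(8, 8): d=(-6,-14) top-left  bias=+0
  edge (8, 8)→(15, 0): d=(7,-8) top-left  bias=+0
    (2,0)@(5, 1): e=[219,0,-73] → .  [on edge]
    (6,1)@(13, 3): e=[41,100,5] → X
    (7,1)@(15, 3): e=[-3,128,21] → .
    (5,2)@(11, 5): e=[83,60,3] → X
    (7,2)@(15, 5): e=[-5,116,35] → .
    (4,3)@(9, 7): e=[125,20,1] → X
    (7,3)@(15, 7): e=[-7,104,49] → .
    (4,4)@(9, 9): e=[123,8,15] → X
    (7,4)@(15, 9): e=[-9,92,63] → .
    (4,5)@(9, 11): e=[121,-4,29] → .
    (5,5)@(11, 11): e=[77,24,45] → X
    (7,5)@(15, 11): e=[-11,80,77] → .
    (5,7)@(11, 15): e=[73,0,73] → X  [on edge]
  covered (17 px):
    . . . . . . . . .
    . . . . . . X . .
    . . . . . X X . .
    . . . . X X X . .
    . . . . X X X . .
    . . . . . X X . .
    . . . . . X X . .
    . . . . . X X . .
    . . . . . . X . .
    . . . . . . X . .
    . . . . . . . . .

Answer: 39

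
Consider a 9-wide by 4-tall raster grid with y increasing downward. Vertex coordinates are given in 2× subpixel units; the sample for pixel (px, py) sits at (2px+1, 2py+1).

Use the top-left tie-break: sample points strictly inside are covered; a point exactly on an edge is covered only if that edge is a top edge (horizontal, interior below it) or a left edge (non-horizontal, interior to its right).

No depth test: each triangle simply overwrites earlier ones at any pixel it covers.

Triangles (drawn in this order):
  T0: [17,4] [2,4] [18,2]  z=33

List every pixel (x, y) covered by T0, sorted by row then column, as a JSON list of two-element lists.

T0:
  2·area = 30
  edge (17, 4)→(2, 4): d=(-15,0) right/bottom  bias=-1
  edge (2, 4)→(18, 2): d=(16,-2) top-left  bias=+0
  edge (18, 2)→(17, 4): d=(-1,2) right/bottom  bias=-1
    (5,1)@(11, 3): e=[15,2,13] → █
    (6,1)@(13, 3): e=[15,6,9] → █
    (7,1)@(15, 3): e=[15,10,5] → █
    (8,1)@(17, 3): e=[15,14,1] → █
    (5,2)@(11, 5): e=[-15,34,11] → ·
    (6,2)@(13, 5): e=[-15,38,7] → ·
    (7,2)@(15, 5): e=[-15,42,3] → ·
    (8,2)@(17, 5): e=[-15,46,-1] → ·
  covered (4 px):
    · · · · · · · · ·
    · · · · · █ █ █ █
    · · · · · · · · ·
    · · · · · · · · ·

Result: [[5,1],[6,1],[7,1],[8,1]]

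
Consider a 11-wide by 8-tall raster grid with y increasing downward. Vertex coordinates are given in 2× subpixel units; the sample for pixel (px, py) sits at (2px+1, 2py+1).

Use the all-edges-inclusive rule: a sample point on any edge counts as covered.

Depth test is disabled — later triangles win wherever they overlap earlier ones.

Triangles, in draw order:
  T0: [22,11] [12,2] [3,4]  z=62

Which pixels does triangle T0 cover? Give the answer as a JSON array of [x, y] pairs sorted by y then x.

T0:
  2·area = 101  (B↔C swapped to make it positive)
  edge (22, 11)→(3, 4): d=(-19,-7) inclusive
  edge (3, 4)→(12, 2): d=(9,-2) inclusive
  edge (12, 2)→(22, 11): d=(10,9) inclusive
    (4,1)@(9, 3): e=[61,3,37] → X
    (5,1)@(11, 3): e=[75,7,19] → X
    (6,1)@(13, 3): e=[89,11,1] → X
    (7,1)@(15, 3): e=[103,15,-17] → .
    (3,2)@(7, 5): e=[9,17,75] → X
    (7,2)@(15, 5): e=[65,33,3] → X
    (8,2)@(17, 5): e=[79,37,-15] → .
    (3,3)@(7, 7): e=[-29,35,95] → .
    (4,3)@(9, 7): e=[-15,39,77] → .
    (5,3)@(11, 7): e=[-1,43,59] → .
    (6,3)@(13, 7): e=[13,47,41] → X
    (8,3)@(17, 7): e=[41,55,5] → X
  covered (13 px):
    . . . . . . . . . . .
    . . . . X X X . . . .
    . . . X X X X X . . .
    . . . . . . X X X . .
    . . . . . . . . X X .
    . . . . . . . . . . .
    . . . . . . . . . . .
    . . . . . . . . . . .

Final: [[4,1],[5,1],[6,1],[3,2],[4,2],[5,2],[6,2],[7,2],[6,3],[7,3],[8,3],[8,4],[9,4]]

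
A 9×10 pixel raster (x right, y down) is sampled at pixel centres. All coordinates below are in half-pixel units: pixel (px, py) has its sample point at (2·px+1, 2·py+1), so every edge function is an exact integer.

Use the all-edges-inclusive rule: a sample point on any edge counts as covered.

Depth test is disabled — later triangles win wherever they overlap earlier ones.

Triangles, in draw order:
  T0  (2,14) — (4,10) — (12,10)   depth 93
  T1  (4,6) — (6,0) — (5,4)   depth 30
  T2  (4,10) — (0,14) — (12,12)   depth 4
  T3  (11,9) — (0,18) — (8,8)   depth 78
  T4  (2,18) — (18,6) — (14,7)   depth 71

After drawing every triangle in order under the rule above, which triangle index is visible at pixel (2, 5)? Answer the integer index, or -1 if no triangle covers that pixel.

T0:
  2·area = 32
  edge (2, 14)→(4, 10): d=(2,-4) inclusive
  edge (4, 10)→(12, 10): d=(8,0) inclusive
  edge (12, 10)→(2, 14): d=(-10,4) inclusive
    (2,5)@(5, 11): e=[6,8,18] → █
    (3,5)@(7, 11): e=[14,8,10] → █
    (4,5)@(9, 11): e=[22,8,2] → █
    (5,5)@(11, 11): e=[30,8,-6] → ·
    (1,6)@(3, 13): e=[2,24,6] → █
    (2,6)@(5, 13): e=[10,24,-2] → ·
    (3,6)@(7, 13): e=[18,24,-10] → ·
    (4,6)@(9, 13): e=[26,24,-18] → ·
    (1,7)@(3, 15): e=[6,40,-14] → ·
  covered (4 px):
    · · · · · · · · ·
    · · · · · · · · ·
    · · · · · · · · ·
    · · · · · · · · ·
    · · · · · · · · ·
    · · █ █ █ · · · ·
    · █ · · · · · · ·
    · · · · · · · · ·
    · · · · · · · · ·
    · · · · · · · · ·
T1:
  2·area = 2
  edge (4, 6)→(6, 0): d=(2,-6) inclusive
  edge (6, 0)→(5, 4): d=(-1,4) inclusive
  edge (5, 4)→(4, 6): d=(-1,2) inclusive
    (2,1)@(5, 3): e=[0,1,1] → █  [on edge]
    (3,1)@(7, 3): e=[12,-7,-3] → ·
    (2,2)@(5, 5): e=[4,-1,-1] → ·
    (1,4)@(3, 9): e=[0,3,-1] → ·  [on edge]
    (0,7)@(1, 15): e=[0,5,-3] → ·  [on edge]
  covered (1 px):
    · · · · · · · · ·
    · · █ · · · · · ·
    · · · · · · · · ·
    · · · · · · · · ·
    · · · · · · · · ·
    · · · · · · · · ·
    · · · · · · · · ·
    · · · · · · · · ·
    · · · · · · · · ·
    · · · · · · · · ·
T2:
  2·area = 40  (B↔C swapped to make it positive)
  edge (4, 10)→(12, 12): d=(8,2) inclusive
  edge (12, 12)→(0, 14): d=(-12,2) inclusive
  edge (0, 14)→(4, 10): d=(4,-4) inclusive
    (6,0)@(13, 1): e=[-90,130,0] → ·  [on edge]
    (5,1)@(11, 3): e=[-70,110,0] → ·  [on edge]
    (4,2)@(9, 5): e=[-50,90,0] → ·  [on edge]
    (3,3)@(7, 7): e=[-30,70,0] → ·  [on edge]
    (2,4)@(5, 9): e=[-10,50,0] → ·  [on edge]
    (1,5)@(3, 11): e=[10,30,0] → █  [on edge]
    (2,5)@(5, 11): e=[6,26,8] → █
    (3,5)@(7, 11): e=[2,22,16] → █
    (4,5)@(9, 11): e=[-2,18,24] → ·
    (0,6)@(1, 13): e=[30,10,0] → █  [on edge]
    (3,6)@(7, 13): e=[18,-2,24] → ·
    (0,7)@(1, 15): e=[46,-14,8] → ·
  covered (6 px):
    · · · · · · · · ·
    · · · · · · · · ·
    · · · · · · · · ·
    · · · · · · · · ·
    · · · · · · · · ·
    · █ █ █ · · · · ·
    █ █ █ · · · · · ·
    · · · · · · · · ·
    · · · · · · · · ·
    · · · · · · · · ·
T3:
  2·area = 38
  edge (11, 9)→(0, 18): d=(-11,9) inclusive
  edge (0, 18)→(8, 8): d=(8,-10) inclusive
  edge (8, 8)→(11, 9): d=(3,1) inclusive
    (2,3)@(5, 7): e=[76,-38,0] → ·  [on edge]
    (4,4)@(9, 9): e=[18,18,2] → █
    (5,4)@(11, 9): e=[0,38,0] → █  [on edge]
    (6,4)@(13, 9): e=[-18,58,-2] → ·
    (3,5)@(7, 11): e=[14,14,10] → █
    (4,5)@(9, 11): e=[-4,34,8] → ·
    (5,5)@(11, 11): e=[-22,54,6] → ·
    (8,5)@(17, 11): e=[-76,114,0] → ·  [on edge]
    (2,6)@(5, 13): e=[10,10,18] → █
    (3,6)@(7, 13): e=[-8,30,16] → ·
    (1,7)@(3, 15): e=[6,6,26] → █
    (2,7)@(5, 15): e=[-12,26,24] → ·
  covered (6 px):
    · · · · · · · · ·
    · · · · · · · · ·
    · · · · · · · · ·
    · · · · · · · · ·
    · · · · █ █ · · ·
    · · · █ · · · · ·
    · · █ · · · · · ·
    · █ · · · · · · ·
    █ · · · · · · · ·
    · · · · · · · · ·
T4:
  2·area = 32  (B↔C swapped to make it positive)
  edge (2, 18)→(14, 7): d=(12,-11) inclusive
  edge (14, 7)→(18, 6): d=(4,-1) inclusive
  edge (18, 6)→(2, 18): d=(-16,12) inclusive
    (7,3)@(15, 7): e=[11,1,20] → █
    (8,3)@(17, 7): e=[33,3,-4] → ·
    (6,4)@(13, 9): e=[13,7,12] → █
    (7,4)@(15, 9): e=[35,9,-12] → ·
    (5,5)@(11, 11): e=[15,13,4] → █
    (6,5)@(13, 11): e=[37,15,-20] → ·
    (5,6)@(11, 13): e=[39,21,-28] → ·
  covered (3 px):
    · · · · · · · · ·
    · · · · · · · · ·
    · · · · · · · · ·
    · · · · · · · █ ·
    · · · · · · █ · ·
    · · · · · █ · · ·
    · · · · · · · · ·
    · · · · · · · · ·
    · · · · · · · · ·
    · · · · · · · · ·

Z-buffer (winner per pixel, '.' = empty):
  . . . . . . . . .
  . . 1 . . . . . .
  . . . . . . . . .
  . . . . . . . 4 .
  . . . . 3 3 4 . .
  . 2 2 3 0 4 . . .
  2 2 3 . . . . . .
  . 3 . . . . . . .
  3 . . . . . . . .
  . . . . . . . . .

Result: 2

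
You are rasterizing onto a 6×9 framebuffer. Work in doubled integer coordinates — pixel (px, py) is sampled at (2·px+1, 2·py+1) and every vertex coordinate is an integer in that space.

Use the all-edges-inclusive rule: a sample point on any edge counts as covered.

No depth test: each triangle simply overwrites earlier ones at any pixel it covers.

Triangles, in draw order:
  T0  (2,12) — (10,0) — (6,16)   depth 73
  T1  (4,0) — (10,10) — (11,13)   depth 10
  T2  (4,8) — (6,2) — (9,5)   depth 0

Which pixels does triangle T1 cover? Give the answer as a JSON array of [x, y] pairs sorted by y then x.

T0:
  2·area = 80
  edge (2, 12)→(10, 0): d=(8,-12) inclusive
  edge (10, 0)→(6, 16): d=(-4,16) inclusive
  edge (6, 16)→(2, 12): d=(-4,-4) inclusive
    (4,1)@(9, 3): e=[12,4,64] → █
    (5,1)@(11, 3): e=[36,-28,72] → ·
    (3,2)@(7, 5): e=[4,28,48] → █
    (4,2)@(9, 5): e=[28,-4,56] → ·
    (3,3)@(7, 7): e=[20,20,40] → █
    (4,3)@(9, 7): e=[44,-12,48] → ·
    (2,4)@(5, 9): e=[12,44,24] → █
    (4,4)@(9, 9): e=[60,-20,40] → ·
    (0,5)@(1, 11): e=[-20,100,0] → ·  [on edge]
    (1,5)@(3, 11): e=[4,68,8] → █
    (4,5)@(9, 11): e=[76,-28,32] → ·
    (1,6)@(3, 13): e=[20,60,0] → █  [on edge]
    (2,7)@(5, 15): e=[60,20,0] → █  [on edge]
    (3,8)@(7, 17): e=[100,-20,0] → ·  [on edge]
  covered (11 px):
    · · · · · ·
    · · · · █ ·
    · · · █ · ·
    · · · █ · ·
    · · █ █ · ·
    · █ █ █ · ·
    · █ █ · · ·
    · · █ · · ·
    · · · · · ·
T1:
  2·area = 8
  edge (4, 0)→(10, 10): d=(6,10) inclusive
  edge (10, 10)→(11, 13): d=(1,3) inclusive
  edge (11, 13)→(4, 0): d=(-7,-13) inclusive
    (3,0)@(7, 1): e=[-24,0,32] → ·  [on edge]
    (3,2)@(7, 5): e=[0,4,4] → █  [on edge]
    (4,2)@(9, 5): e=[-20,-2,30] → ·
    (3,3)@(7, 7): e=[12,6,-10] → ·
    (4,3)@(9, 7): e=[-8,0,16] → ·  [on edge]
    (4,4)@(9, 9): e=[4,2,2] → █
    (5,4)@(11, 9): e=[-16,-4,28] → ·
    (4,5)@(9, 11): e=[16,4,-12] → ·
    (5,6)@(11, 13): e=[8,0,0] → █  [on edge]
    (5,7)@(11, 15): e=[20,2,-14] → ·
  covered (3 px):
    · · · · · ·
    · · · · · ·
    · · · █ · ·
    · · · · · ·
    · · · · █ ·
    · · · · · ·
    · · · · · █
    · · · · · ·
    · · · · · ·
T2:
  2·area = 24
  edge (4, 8)→(6, 2): d=(2,-6) inclusive
  edge (6, 2)→(9, 5): d=(3,3) inclusive
  edge (9, 5)→(4, 8): d=(-5,3) inclusive
    (2,0)@(5, 1): e=[-8,0,32] → ·  [on edge]
    (3,1)@(7, 3): e=[8,0,16] → █  [on edge]
    (4,1)@(9, 3): e=[20,-6,10] → ·
    (2,2)@(5, 5): e=[0,12,12] → █  [on edge]
    (4,2)@(9, 5): e=[24,0,0] → █  [on edge]
    (5,2)@(11, 5): e=[36,-6,-6] → ·
    (2,3)@(5, 7): e=[4,18,2] → █
    (3,3)@(7, 7): e=[16,12,-4] → ·
    (4,3)@(9, 7): e=[28,6,-10] → ·
    (5,3)@(11, 7): e=[40,0,-16] → ·  [on edge]
    (2,4)@(5, 9): e=[8,24,-8] → ·
    (1,5)@(3, 11): e=[0,36,-12] → ·  [on edge]
    (0,8)@(1, 17): e=[0,60,-36] → ·  [on edge]
  covered (5 px):
    · · · · · ·
    · · · █ · ·
    · · █ █ █ ·
    · · █ · · ·
    · · · · · ·
    · · · · · ·
    · · · · · ·
    · · · · · ·
    · · · · · ·

Final: [[3,2],[4,4],[5,6]]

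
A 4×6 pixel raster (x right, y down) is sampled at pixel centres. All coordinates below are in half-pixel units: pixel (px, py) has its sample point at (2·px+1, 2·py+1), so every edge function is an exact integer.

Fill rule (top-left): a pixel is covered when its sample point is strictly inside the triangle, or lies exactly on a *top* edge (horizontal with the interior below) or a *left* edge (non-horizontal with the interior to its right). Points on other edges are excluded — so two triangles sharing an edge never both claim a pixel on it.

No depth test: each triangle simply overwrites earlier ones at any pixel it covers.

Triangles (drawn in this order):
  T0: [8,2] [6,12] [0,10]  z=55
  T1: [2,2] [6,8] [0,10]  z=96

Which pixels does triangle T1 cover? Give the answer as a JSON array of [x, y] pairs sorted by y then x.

T0:
  2·area = 64
  edge (8, 2)→(6, 12): d=(-2,10) right/bottom  bias=-1
  edge (6, 12)→(0, 10): d=(-6,-2) top-left  bias=+0
  edge (0, 10)→(8, 2): d=(8,-8) top-left  bias=+0
    (3,1)@(7, 3): e=[8,56,0] → #  [on edge]
    (2,2)@(5, 5): e=[24,40,0] → #  [on edge]
    (1,3)@(3, 7): e=[40,24,0] → #  [on edge]
    (3,3)@(7, 7): e=[0,32,32] → ·  [on edge]
    (0,4)@(1, 9): e=[56,8,0] → #  [on edge]
    (3,4)@(7, 9): e=[-4,20,48] → ·
    (0,5)@(1, 11): e=[52,-4,16] → ·
    (1,5)@(3, 11): e=[32,0,32] → #  [on edge]
    (3,5)@(7, 11): e=[-8,8,64] → ·
  covered (10 px):
    · · · ·
    · · · #
    · · # #
    · # # ·
    # # # ·
    · # # ·
T1:
  2·area = 44
  edge (2, 2)→(6, 8): d=(4,6) right/bottom  bias=-1
  edge (6, 8)→(0, 10): d=(-6,2) right/bottom  bias=-1
  edge (0, 10)→(2, 2): d=(2,-8) top-left  bias=+0
    (1,2)@(3, 5): e=[6,24,14] → #
    (2,2)@(5, 5): e=[-6,20,30] → ·
    (0,3)@(1, 7): e=[26,16,2] → #
    (2,3)@(5, 7): e=[2,8,34] → #
    (3,3)@(7, 7): e=[-10,4,50] → ·
    (0,4)@(1, 9): e=[34,4,6] → #
    (1,4)@(3, 9): e=[22,0,22] → ·  [on edge]
    (2,4)@(5, 9): e=[10,-4,38] → ·
    (0,5)@(1, 11): e=[42,-8,10] → ·
  covered (5 px):
    · · · ·
    · · · ·
    · # · ·
    # # # ·
    # · · ·
    · · · ·

Result: [[1,2],[0,3],[1,3],[2,3],[0,4]]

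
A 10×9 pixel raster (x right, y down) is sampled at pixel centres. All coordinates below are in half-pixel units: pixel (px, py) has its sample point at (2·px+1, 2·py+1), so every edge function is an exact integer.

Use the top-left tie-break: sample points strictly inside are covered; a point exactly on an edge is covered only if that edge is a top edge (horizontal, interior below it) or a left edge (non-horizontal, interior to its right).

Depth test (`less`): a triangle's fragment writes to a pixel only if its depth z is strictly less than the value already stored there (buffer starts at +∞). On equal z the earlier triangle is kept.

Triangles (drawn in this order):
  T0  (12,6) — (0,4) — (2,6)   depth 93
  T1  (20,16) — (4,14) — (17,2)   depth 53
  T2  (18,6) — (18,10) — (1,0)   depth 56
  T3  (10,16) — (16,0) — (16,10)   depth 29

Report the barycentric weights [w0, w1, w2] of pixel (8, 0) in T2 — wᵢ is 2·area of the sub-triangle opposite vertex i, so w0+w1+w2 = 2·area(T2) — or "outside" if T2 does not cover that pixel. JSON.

T0:
  2·area = 20  (B↔C swapped to make it positive)
  edge (12, 6)→(2, 6): d=(-10,0) right/bottom  bias=-1
  edge (2, 6)→(0, 4): d=(-2,-2) top-left  bias=+0
  edge (0, 4)→(12, 6): d=(12,2) right/bottom  bias=-1
    (0,2)@(1, 5): e=[10,0,10] → #  [on edge]
    (1,2)@(3, 5): e=[10,4,6] → #
    (2,2)@(5, 5): e=[10,8,2] → #
    (3,2)@(7, 5): e=[10,12,-2] → ·
    (0,3)@(1, 7): e=[-10,-4,34] → ·
    (1,3)@(3, 7): e=[-10,0,30] → ·  [on edge]
    (2,3)@(5, 7): e=[-10,4,26] → ·
    (2,4)@(5, 9): e=[-30,0,50] → ·  [on edge]
    (3,5)@(7, 11): e=[-50,0,70] → ·  [on edge]
    (4,6)@(9, 13): e=[-70,0,90] → ·  [on edge]
    (5,7)@(11, 15): e=[-90,0,110] → ·  [on edge]
    (6,8)@(13, 17): e=[-110,0,130] → ·  [on edge]
  covered (3 px):
    · · · · · · · · · ·
    · · · · · · · · · ·
    # # # · · · · · · ·
    · · · · · · · · · ·
    · · · · · · · · · ·
    · · · · · · · · · ·
    · · · · · · · · · ·
    · · · · · · · · · ·
    · · · · · · · · · ·
T1:
  2·area = 218
  edge (20, 16)→(4, 14): d=(-16,-2) top-left  bias=+0
  edge (4, 14)→(17, 2): d=(13,-12) top-left  bias=+0
  edge (17, 2)→(20, 16): d=(3,14) right/bottom  bias=-1
    (8,1)@(17, 3): e=[202,13,3] → #
    (9,1)@(19, 3): e=[206,37,-25] → ·
    (7,2)@(15, 5): e=[166,15,37] → #
    (9,2)@(19, 5): e=[174,63,-19] → ·
    (6,3)@(13, 7): e=[130,17,71] → #
    (9,3)@(19, 7): e=[142,89,-13] → ·
    (5,4)@(11, 9): e=[94,19,105] → #
    (9,4)@(19, 9): e=[110,115,-7] → ·
    (4,5)@(9, 11): e=[58,21,139] → #
    (9,5)@(19, 11): e=[78,141,-1] → ·
    (3,6)@(7, 13): e=[22,23,173] → #
    (9,6)@(19, 13): e=[46,167,5] → #
  covered (26 px):
    · · · · · · · · · ·
    · · · · · · · · # ·
    · · · · · · · # # ·
    · · · · · · # # # ·
    · · · · · # # # # ·
    · · · · # # # # # ·
    · · · # # # # # # #
    · · · · · · # # # #
    · · · · · · · · · ·
T2:
  2·area = 68
  edge (18, 6)→(18, 10): d=(0,4) right/bottom  bias=-1
  edge (18, 10)→(1, 0): d=(-17,-10) top-left  bias=+0
  edge (1, 0)→(18, 6): d=(17,6) right/bottom  bias=-1
    (1,0)@(3, 1): e=[60,3,5] → #
    (2,0)@(5, 1): e=[52,23,-7] → ·
    (1,1)@(3, 3): e=[60,-31,39] → ·
    (3,1)@(7, 3): e=[44,9,15] → #
    (4,1)@(9, 3): e=[36,29,3] → #
    (5,1)@(11, 3): e=[28,49,-9] → ·
    (3,2)@(7, 5): e=[44,-25,49] → ·
    (4,2)@(9, 5): e=[36,-5,37] → ·
    (5,2)@(11, 5): e=[28,15,25] → #
    (6,2)@(13, 5): e=[20,35,13] → #
    (7,2)@(15, 5): e=[12,55,1] → #
    (8,2)@(17, 5): e=[4,75,-11] → ·
  covered (10 px):
    · # · · · · · · · ·
    · · · # # · · · · ·
    · · · · · # # # · ·
    · · · · · · # # # ·
    · · · · · · · · # ·
    · · · · · · · · · ·
    · · · · · · · · · ·
    · · · · · · · · · ·
    · · · · · · · · · ·
T3:
  2·area = 60
  edge (10, 16)→(16, 0): d=(6,-16) top-left  bias=+0
  edge (16, 0)→(16, 10): d=(0,10) right/bottom  bias=-1
  edge (16, 10)→(10, 16): d=(-6,6) right/bottom  bias=-1
    (7,1)@(15, 3): e=[2,10,48] → #
    (8,1)@(17, 3): e=[34,-10,36] → ·
    (7,2)@(15, 5): e=[14,10,36] → #
    (8,2)@(17, 5): e=[46,-10,24] → ·
    (7,3)@(15, 7): e=[26,10,24] → #
    (8,3)@(17, 7): e=[58,-10,12] → ·
    (9,3)@(19, 7): e=[90,-30,0] → ·  [on edge]
    (6,4)@(13, 9): e=[6,30,24] → #
    (8,4)@(17, 9): e=[70,-10,0] → ·  [on edge]
    (6,5)@(13, 11): e=[18,30,12] → #
    (7,5)@(15, 11): e=[50,10,0] → ·  [on edge]
    (6,6)@(13, 13): e=[30,30,0] → ·  [on edge]
    (5,7)@(11, 15): e=[10,50,0] → ·  [on edge]
    (4,8)@(9, 17): e=[-10,70,0] → ·  [on edge]
  covered (6 px):
    · · · · · · · · · ·
    · · · · · · · # · ·
    · · · · · · · # · ·
    · · · · · · · # · ·
    · · · · · · # # · ·
    · · · · · · # · · ·
    · · · · · · · · · ·
    · · · · · · · · · ·
    · · · · · · · · · ·

Final: "outside"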